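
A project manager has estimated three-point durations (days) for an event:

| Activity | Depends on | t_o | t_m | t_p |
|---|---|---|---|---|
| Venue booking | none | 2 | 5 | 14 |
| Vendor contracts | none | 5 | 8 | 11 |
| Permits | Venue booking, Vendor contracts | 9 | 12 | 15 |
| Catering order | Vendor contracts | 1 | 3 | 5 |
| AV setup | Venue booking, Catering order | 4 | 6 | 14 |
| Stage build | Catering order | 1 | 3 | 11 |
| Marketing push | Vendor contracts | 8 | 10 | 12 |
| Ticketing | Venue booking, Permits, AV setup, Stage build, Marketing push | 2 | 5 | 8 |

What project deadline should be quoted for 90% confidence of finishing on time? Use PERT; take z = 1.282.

27.2 days

te_Venue booking = (2 + 4·5 + 14)/6 = 36/6 = 6; σ²_Venue booking = ((14−2)/6)² = 4.000
te_Vendor contracts = (5 + 4·8 + 11)/6 = 48/6 = 8; σ²_Vendor contracts = ((11−5)/6)² = 1.000
te_Permits = (9 + 4·12 + 15)/6 = 72/6 = 12; σ²_Permits = ((15−9)/6)² = 1.000
te_Catering order = (1 + 4·3 + 5)/6 = 18/6 = 3; σ²_Catering order = ((5−1)/6)² = 0.444
te_AV setup = (4 + 4·6 + 14)/6 = 42/6 = 7; σ²_AV setup = ((14−4)/6)² = 2.778
te_Stage build = (1 + 4·3 + 11)/6 = 24/6 = 4; σ²_Stage build = ((11−1)/6)² = 2.778
te_Marketing push = (8 + 4·10 + 12)/6 = 60/6 = 10; σ²_Marketing push = ((12−8)/6)² = 0.444
te_Ticketing = (2 + 4·5 + 8)/6 = 30/6 = 5; σ²_Ticketing = ((8−2)/6)² = 1.000

Forward pass:
ES_Venue booking = 0; EF_Venue booking = 6
ES_Vendor contracts = 0; EF_Vendor contracts = 8
ES_Permits = max(EF_Venue booking=6, EF_Vendor contracts=8) = 8; EF_Permits = 8+12 = 20
ES_Catering order = 8; EF_Catering order = 8+3 = 11
ES_AV setup = max(EF_Venue booking=6, EF_Catering order=11) = 11; EF_AV setup = 11+7 = 18
ES_Stage build = 11; EF_Stage build = 11+4 = 15
ES_Marketing push = 8; EF_Marketing push = 8+10 = 18
ES_Ticketing = max(EF_Venue booking=6, EF_Permits=20, EF_AV setup=18, EF_Stage build=15, EF_Marketing push=18) = 20; EF_Ticketing = 20+5 = 25
Expected project duration μ = 25 days. Critical path: Vendor contracts → Permits → Ticketing.

Variance along critical path = 1.000 + 1.000 + 1.000 = 3.000; σ = 1.732 days.
D = μ + z·σ = 25 + 1.282·1.732 = 27.2 days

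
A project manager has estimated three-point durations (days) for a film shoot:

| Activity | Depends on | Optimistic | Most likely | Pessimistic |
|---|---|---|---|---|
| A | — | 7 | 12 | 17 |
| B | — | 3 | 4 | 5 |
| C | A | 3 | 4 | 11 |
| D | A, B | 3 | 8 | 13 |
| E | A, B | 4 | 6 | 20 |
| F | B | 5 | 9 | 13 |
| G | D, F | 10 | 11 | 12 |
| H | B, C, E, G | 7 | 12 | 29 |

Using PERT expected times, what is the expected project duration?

te_A = (7 + 4·12 + 17)/6 = 72/6 = 12
te_B = (3 + 4·4 + 5)/6 = 24/6 = 4
te_C = (3 + 4·4 + 11)/6 = 30/6 = 5
te_D = (3 + 4·8 + 13)/6 = 48/6 = 8
te_E = (4 + 4·6 + 20)/6 = 48/6 = 8
te_F = (5 + 4·9 + 13)/6 = 54/6 = 9
te_G = (10 + 4·11 + 12)/6 = 66/6 = 11
te_H = (7 + 4·12 + 29)/6 = 84/6 = 14

Forward pass:
ES_A = 0; EF_A = 12
ES_B = 0; EF_B = 4
ES_C = 12; EF_C = 12+5 = 17
ES_D = max(EF_A=12, EF_B=4) = 12; EF_D = 12+8 = 20
ES_E = max(EF_A=12, EF_B=4) = 12; EF_E = 12+8 = 20
ES_F = 4; EF_F = 4+9 = 13
ES_G = max(EF_D=20, EF_F=13) = 20; EF_G = 20+11 = 31
ES_H = max(EF_B=4, EF_C=17, EF_E=20, EF_G=31) = 31; EF_H = 31+14 = 45
Expected project duration μ = 45 days. Critical path: A → D → G → H.

45 days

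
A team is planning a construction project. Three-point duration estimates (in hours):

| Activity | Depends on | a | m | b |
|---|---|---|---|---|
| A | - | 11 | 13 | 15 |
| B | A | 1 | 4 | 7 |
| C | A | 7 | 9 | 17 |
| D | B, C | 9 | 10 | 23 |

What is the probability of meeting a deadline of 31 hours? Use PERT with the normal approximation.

te_A = (11 + 4·13 + 15)/6 = 78/6 = 13; σ²_A = ((15−11)/6)² = 0.444
te_B = (1 + 4·4 + 7)/6 = 24/6 = 4; σ²_B = ((7−1)/6)² = 1.000
te_C = (7 + 4·9 + 17)/6 = 60/6 = 10; σ²_C = ((17−7)/6)² = 2.778
te_D = (9 + 4·10 + 23)/6 = 72/6 = 12; σ²_D = ((23−9)/6)² = 5.444

Forward pass:
ES_A = 0; EF_A = 13
ES_B = 13; EF_B = 13+4 = 17
ES_C = 13; EF_C = 13+10 = 23
ES_D = max(EF_B=17, EF_C=23) = 23; EF_D = 23+12 = 35
Expected project duration μ = 35 hours. Critical path: A → C → D.

Variance along critical path = 0.444 + 2.778 + 5.444 = 8.667; σ = √8.667 = 2.944 hours.
Z = (31 − 35) / 2.944 = -1.359
P(T ≤ 31) = Φ(-1.359) ≈ 0.087

0.087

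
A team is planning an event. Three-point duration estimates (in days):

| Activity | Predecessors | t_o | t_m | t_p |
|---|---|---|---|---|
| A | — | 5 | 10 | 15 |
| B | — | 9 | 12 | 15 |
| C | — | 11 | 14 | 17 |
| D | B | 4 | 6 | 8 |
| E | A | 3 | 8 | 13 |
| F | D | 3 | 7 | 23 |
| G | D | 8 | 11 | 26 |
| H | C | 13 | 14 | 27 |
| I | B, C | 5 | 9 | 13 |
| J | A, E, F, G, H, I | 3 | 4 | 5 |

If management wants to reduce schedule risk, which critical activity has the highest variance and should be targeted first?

G

te_A = (5 + 4·10 + 15)/6 = 60/6 = 10; σ²_A = ((15−5)/6)² = 2.778
te_B = (9 + 4·12 + 15)/6 = 72/6 = 12; σ²_B = ((15−9)/6)² = 1.000
te_C = (11 + 4·14 + 17)/6 = 84/6 = 14; σ²_C = ((17−11)/6)² = 1.000
te_D = (4 + 4·6 + 8)/6 = 36/6 = 6; σ²_D = ((8−4)/6)² = 0.444
te_E = (3 + 4·8 + 13)/6 = 48/6 = 8; σ²_E = ((13−3)/6)² = 2.778
te_F = (3 + 4·7 + 23)/6 = 54/6 = 9; σ²_F = ((23−3)/6)² = 11.111
te_G = (8 + 4·11 + 26)/6 = 78/6 = 13; σ²_G = ((26−8)/6)² = 9.000
te_H = (13 + 4·14 + 27)/6 = 96/6 = 16; σ²_H = ((27−13)/6)² = 5.444
te_I = (5 + 4·9 + 13)/6 = 54/6 = 9; σ²_I = ((13−5)/6)² = 1.778
te_J = (3 + 4·4 + 5)/6 = 24/6 = 4; σ²_J = ((5−3)/6)² = 0.111

Forward pass:
ES_A = 0; EF_A = 10
ES_B = 0; EF_B = 12
ES_C = 0; EF_C = 14
ES_D = 12; EF_D = 12+6 = 18
ES_E = 10; EF_E = 10+8 = 18
ES_F = 18; EF_F = 18+9 = 27
ES_G = 18; EF_G = 18+13 = 31
ES_H = 14; EF_H = 14+16 = 30
ES_I = max(EF_B=12, EF_C=14) = 14; EF_I = 14+9 = 23
ES_J = max(EF_A=10, EF_E=18, EF_F=27, EF_G=31, EF_H=30, EF_I=23) = 31; EF_J = 31+4 = 35
Expected project duration μ = 35 days. Critical path: B → D → G → J.

Variances on critical path: σ²_B=1.000, σ²_D=0.444, σ²_G=9.000, σ²_J=0.111.
Largest is σ²_G = 9.000.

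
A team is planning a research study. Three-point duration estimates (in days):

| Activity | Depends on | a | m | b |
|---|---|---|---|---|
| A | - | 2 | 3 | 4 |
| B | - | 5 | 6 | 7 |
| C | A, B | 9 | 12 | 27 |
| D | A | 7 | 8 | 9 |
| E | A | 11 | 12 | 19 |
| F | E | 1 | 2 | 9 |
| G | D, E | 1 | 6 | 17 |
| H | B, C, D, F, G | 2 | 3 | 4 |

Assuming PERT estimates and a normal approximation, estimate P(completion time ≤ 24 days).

0.254

te_A = (2 + 4·3 + 4)/6 = 18/6 = 3; σ²_A = ((4−2)/6)² = 0.111
te_B = (5 + 4·6 + 7)/6 = 36/6 = 6; σ²_B = ((7−5)/6)² = 0.111
te_C = (9 + 4·12 + 27)/6 = 84/6 = 14; σ²_C = ((27−9)/6)² = 9.000
te_D = (7 + 4·8 + 9)/6 = 48/6 = 8; σ²_D = ((9−7)/6)² = 0.111
te_E = (11 + 4·12 + 19)/6 = 78/6 = 13; σ²_E = ((19−11)/6)² = 1.778
te_F = (1 + 4·2 + 9)/6 = 18/6 = 3; σ²_F = ((9−1)/6)² = 1.778
te_G = (1 + 4·6 + 17)/6 = 42/6 = 7; σ²_G = ((17−1)/6)² = 7.111
te_H = (2 + 4·3 + 4)/6 = 18/6 = 3; σ²_H = ((4−2)/6)² = 0.111

Forward pass:
ES_A = 0; EF_A = 3
ES_B = 0; EF_B = 6
ES_C = max(EF_A=3, EF_B=6) = 6; EF_C = 6+14 = 20
ES_D = 3; EF_D = 3+8 = 11
ES_E = 3; EF_E = 3+13 = 16
ES_F = 16; EF_F = 16+3 = 19
ES_G = max(EF_D=11, EF_E=16) = 16; EF_G = 16+7 = 23
ES_H = max(EF_B=6, EF_C=20, EF_D=11, EF_F=19, EF_G=23) = 23; EF_H = 23+3 = 26
Expected project duration μ = 26 days. Critical path: A → E → G → H.

Variance along critical path = 0.111 + 1.778 + 7.111 + 0.111 = 9.111; σ = √9.111 = 3.018 days.
Z = (24 − 26) / 3.018 = -0.663
P(T ≤ 24) = Φ(-0.663) ≈ 0.254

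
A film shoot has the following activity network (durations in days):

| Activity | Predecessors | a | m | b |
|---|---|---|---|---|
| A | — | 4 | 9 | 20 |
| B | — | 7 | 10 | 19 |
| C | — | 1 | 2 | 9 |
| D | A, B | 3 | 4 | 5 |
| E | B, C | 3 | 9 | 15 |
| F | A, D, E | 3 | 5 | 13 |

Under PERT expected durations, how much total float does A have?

6 days

te_A = (4 + 4·9 + 20)/6 = 60/6 = 10
te_B = (7 + 4·10 + 19)/6 = 66/6 = 11
te_C = (1 + 4·2 + 9)/6 = 18/6 = 3
te_D = (3 + 4·4 + 5)/6 = 24/6 = 4
te_E = (3 + 4·9 + 15)/6 = 54/6 = 9
te_F = (3 + 4·5 + 13)/6 = 36/6 = 6

Forward pass:
ES_A = 0; EF_A = 10
ES_B = 0; EF_B = 11
ES_C = 0; EF_C = 3
ES_D = max(EF_A=10, EF_B=11) = 11; EF_D = 11+4 = 15
ES_E = max(EF_B=11, EF_C=3) = 11; EF_E = 11+9 = 20
ES_F = max(EF_A=10, EF_D=15, EF_E=20) = 20; EF_F = 20+6 = 26
Expected project duration μ = 26 days. Critical path: B → E → F.

Backward pass:
LF_F = 26; LS_F = 26−6 = 20
LF_E = LS_F = 20; LS_E = 20−9 = 11
LF_D = LS_F = 20; LS_D = 20−4 = 16
LF_C = LS_E = 11; LS_C = 11−3 = 8
LF_B = min(LS_D=16, LS_E=11) = 11; LS_B = 11−11 = 0
LF_A = min(LS_D=16, LS_F=20) = 16; LS_A = 16−10 = 6
Slack_A = LS_A − ES_A = 6 − 0 = 6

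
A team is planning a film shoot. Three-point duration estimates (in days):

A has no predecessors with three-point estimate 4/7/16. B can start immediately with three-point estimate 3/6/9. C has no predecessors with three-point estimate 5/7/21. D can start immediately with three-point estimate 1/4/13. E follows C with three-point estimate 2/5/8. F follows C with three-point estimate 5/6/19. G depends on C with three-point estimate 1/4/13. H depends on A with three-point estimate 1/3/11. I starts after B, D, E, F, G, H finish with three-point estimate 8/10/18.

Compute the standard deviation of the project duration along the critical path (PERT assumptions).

3.92 days

te_A = (4 + 4·7 + 16)/6 = 48/6 = 8; σ²_A = ((16−4)/6)² = 4.000
te_B = (3 + 4·6 + 9)/6 = 36/6 = 6; σ²_B = ((9−3)/6)² = 1.000
te_C = (5 + 4·7 + 21)/6 = 54/6 = 9; σ²_C = ((21−5)/6)² = 7.111
te_D = (1 + 4·4 + 13)/6 = 30/6 = 5; σ²_D = ((13−1)/6)² = 4.000
te_E = (2 + 4·5 + 8)/6 = 30/6 = 5; σ²_E = ((8−2)/6)² = 1.000
te_F = (5 + 4·6 + 19)/6 = 48/6 = 8; σ²_F = ((19−5)/6)² = 5.444
te_G = (1 + 4·4 + 13)/6 = 30/6 = 5; σ²_G = ((13−1)/6)² = 4.000
te_H = (1 + 4·3 + 11)/6 = 24/6 = 4; σ²_H = ((11−1)/6)² = 2.778
te_I = (8 + 4·10 + 18)/6 = 66/6 = 11; σ²_I = ((18−8)/6)² = 2.778

Forward pass:
ES_A = 0; EF_A = 8
ES_B = 0; EF_B = 6
ES_C = 0; EF_C = 9
ES_D = 0; EF_D = 5
ES_E = 9; EF_E = 9+5 = 14
ES_F = 9; EF_F = 9+8 = 17
ES_G = 9; EF_G = 9+5 = 14
ES_H = 8; EF_H = 8+4 = 12
ES_I = max(EF_B=6, EF_D=5, EF_E=14, EF_F=17, EF_G=14, EF_H=12) = 17; EF_I = 17+11 = 28
Expected project duration μ = 28 days. Critical path: C → F → I.

Variance along critical path = 7.111 + 5.444 + 2.778 = 15.333
σ = √15.333 = 3.916 days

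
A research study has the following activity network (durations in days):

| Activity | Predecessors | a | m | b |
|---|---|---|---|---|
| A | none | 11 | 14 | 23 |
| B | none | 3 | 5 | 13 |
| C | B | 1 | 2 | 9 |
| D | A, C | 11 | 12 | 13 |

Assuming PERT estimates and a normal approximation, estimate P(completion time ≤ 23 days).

te_A = (11 + 4·14 + 23)/6 = 90/6 = 15; σ²_A = ((23−11)/6)² = 4.000
te_B = (3 + 4·5 + 13)/6 = 36/6 = 6; σ²_B = ((13−3)/6)² = 2.778
te_C = (1 + 4·2 + 9)/6 = 18/6 = 3; σ²_C = ((9−1)/6)² = 1.778
te_D = (11 + 4·12 + 13)/6 = 72/6 = 12; σ²_D = ((13−11)/6)² = 0.111

Forward pass:
ES_A = 0; EF_A = 15
ES_B = 0; EF_B = 6
ES_C = 6; EF_C = 6+3 = 9
ES_D = max(EF_A=15, EF_C=9) = 15; EF_D = 15+12 = 27
Expected project duration μ = 27 days. Critical path: A → D.

Variance along critical path = 4.000 + 0.111 = 4.111; σ = √4.111 = 2.028 days.
Z = (23 − 27) / 2.028 = -1.973
P(T ≤ 23) = Φ(-1.973) ≈ 0.024

0.024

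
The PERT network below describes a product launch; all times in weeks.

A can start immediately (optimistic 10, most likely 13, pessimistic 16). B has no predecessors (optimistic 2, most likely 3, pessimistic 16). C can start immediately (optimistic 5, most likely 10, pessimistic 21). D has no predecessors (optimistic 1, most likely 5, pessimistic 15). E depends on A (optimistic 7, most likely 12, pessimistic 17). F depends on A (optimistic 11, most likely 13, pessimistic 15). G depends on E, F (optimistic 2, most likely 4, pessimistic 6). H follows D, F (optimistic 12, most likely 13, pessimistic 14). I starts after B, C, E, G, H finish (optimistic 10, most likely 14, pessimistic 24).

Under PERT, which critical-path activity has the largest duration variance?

I

te_A = (10 + 4·13 + 16)/6 = 78/6 = 13; σ²_A = ((16−10)/6)² = 1.000
te_B = (2 + 4·3 + 16)/6 = 30/6 = 5; σ²_B = ((16−2)/6)² = 5.444
te_C = (5 + 4·10 + 21)/6 = 66/6 = 11; σ²_C = ((21−5)/6)² = 7.111
te_D = (1 + 4·5 + 15)/6 = 36/6 = 6; σ²_D = ((15−1)/6)² = 5.444
te_E = (7 + 4·12 + 17)/6 = 72/6 = 12; σ²_E = ((17−7)/6)² = 2.778
te_F = (11 + 4·13 + 15)/6 = 78/6 = 13; σ²_F = ((15−11)/6)² = 0.444
te_G = (2 + 4·4 + 6)/6 = 24/6 = 4; σ²_G = ((6−2)/6)² = 0.444
te_H = (12 + 4·13 + 14)/6 = 78/6 = 13; σ²_H = ((14−12)/6)² = 0.111
te_I = (10 + 4·14 + 24)/6 = 90/6 = 15; σ²_I = ((24−10)/6)² = 5.444

Forward pass:
ES_A = 0; EF_A = 13
ES_B = 0; EF_B = 5
ES_C = 0; EF_C = 11
ES_D = 0; EF_D = 6
ES_E = 13; EF_E = 13+12 = 25
ES_F = 13; EF_F = 13+13 = 26
ES_G = max(EF_E=25, EF_F=26) = 26; EF_G = 26+4 = 30
ES_H = max(EF_D=6, EF_F=26) = 26; EF_H = 26+13 = 39
ES_I = max(EF_B=5, EF_C=11, EF_E=25, EF_G=30, EF_H=39) = 39; EF_I = 39+15 = 54
Expected project duration μ = 54 weeks. Critical path: A → F → H → I.

Variances on critical path: σ²_A=1.000, σ²_F=0.444, σ²_H=0.111, σ²_I=5.444.
Largest is σ²_I = 5.444.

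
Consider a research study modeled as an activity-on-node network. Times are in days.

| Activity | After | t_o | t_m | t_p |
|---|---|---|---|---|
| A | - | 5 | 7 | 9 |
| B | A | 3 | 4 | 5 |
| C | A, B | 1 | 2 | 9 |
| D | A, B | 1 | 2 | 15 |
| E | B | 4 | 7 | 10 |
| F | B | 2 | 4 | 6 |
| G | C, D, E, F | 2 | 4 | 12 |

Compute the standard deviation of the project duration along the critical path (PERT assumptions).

2.08 days

te_A = (5 + 4·7 + 9)/6 = 42/6 = 7; σ²_A = ((9−5)/6)² = 0.444
te_B = (3 + 4·4 + 5)/6 = 24/6 = 4; σ²_B = ((5−3)/6)² = 0.111
te_C = (1 + 4·2 + 9)/6 = 18/6 = 3; σ²_C = ((9−1)/6)² = 1.778
te_D = (1 + 4·2 + 15)/6 = 24/6 = 4; σ²_D = ((15−1)/6)² = 5.444
te_E = (4 + 4·7 + 10)/6 = 42/6 = 7; σ²_E = ((10−4)/6)² = 1.000
te_F = (2 + 4·4 + 6)/6 = 24/6 = 4; σ²_F = ((6−2)/6)² = 0.444
te_G = (2 + 4·4 + 12)/6 = 30/6 = 5; σ²_G = ((12−2)/6)² = 2.778

Forward pass:
ES_A = 0; EF_A = 7
ES_B = 7; EF_B = 7+4 = 11
ES_C = max(EF_A=7, EF_B=11) = 11; EF_C = 11+3 = 14
ES_D = max(EF_A=7, EF_B=11) = 11; EF_D = 11+4 = 15
ES_E = 11; EF_E = 11+7 = 18
ES_F = 11; EF_F = 11+4 = 15
ES_G = max(EF_C=14, EF_D=15, EF_E=18, EF_F=15) = 18; EF_G = 18+5 = 23
Expected project duration μ = 23 days. Critical path: A → B → E → G.

Variance along critical path = 0.444 + 0.111 + 1.000 + 2.778 = 4.333
σ = √4.333 = 2.082 days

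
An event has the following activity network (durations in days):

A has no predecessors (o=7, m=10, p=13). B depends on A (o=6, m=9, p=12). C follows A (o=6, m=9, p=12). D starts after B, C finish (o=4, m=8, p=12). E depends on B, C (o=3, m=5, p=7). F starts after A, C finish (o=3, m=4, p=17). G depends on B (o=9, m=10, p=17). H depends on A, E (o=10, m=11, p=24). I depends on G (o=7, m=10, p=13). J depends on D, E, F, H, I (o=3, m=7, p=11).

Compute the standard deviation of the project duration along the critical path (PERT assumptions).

te_A = (7 + 4·10 + 13)/6 = 60/6 = 10; σ²_A = ((13−7)/6)² = 1.000
te_B = (6 + 4·9 + 12)/6 = 54/6 = 9; σ²_B = ((12−6)/6)² = 1.000
te_C = (6 + 4·9 + 12)/6 = 54/6 = 9; σ²_C = ((12−6)/6)² = 1.000
te_D = (4 + 4·8 + 12)/6 = 48/6 = 8; σ²_D = ((12−4)/6)² = 1.778
te_E = (3 + 4·5 + 7)/6 = 30/6 = 5; σ²_E = ((7−3)/6)² = 0.444
te_F = (3 + 4·4 + 17)/6 = 36/6 = 6; σ²_F = ((17−3)/6)² = 5.444
te_G = (9 + 4·10 + 17)/6 = 66/6 = 11; σ²_G = ((17−9)/6)² = 1.778
te_H = (10 + 4·11 + 24)/6 = 78/6 = 13; σ²_H = ((24−10)/6)² = 5.444
te_I = (7 + 4·10 + 13)/6 = 60/6 = 10; σ²_I = ((13−7)/6)² = 1.000
te_J = (3 + 4·7 + 11)/6 = 42/6 = 7; σ²_J = ((11−3)/6)² = 1.778

Forward pass:
ES_A = 0; EF_A = 10
ES_B = 10; EF_B = 10+9 = 19
ES_C = 10; EF_C = 10+9 = 19
ES_D = max(EF_B=19, EF_C=19) = 19; EF_D = 19+8 = 27
ES_E = max(EF_B=19, EF_C=19) = 19; EF_E = 19+5 = 24
ES_F = max(EF_A=10, EF_C=19) = 19; EF_F = 19+6 = 25
ES_G = 19; EF_G = 19+11 = 30
ES_H = max(EF_A=10, EF_E=24) = 24; EF_H = 24+13 = 37
ES_I = 30; EF_I = 30+10 = 40
ES_J = max(EF_D=27, EF_E=24, EF_F=25, EF_H=37, EF_I=40) = 40; EF_J = 40+7 = 47
Expected project duration μ = 47 days. Critical path: A → B → G → I → J.

Variance along critical path = 1.000 + 1.000 + 1.778 + 1.000 + 1.778 = 6.556
σ = √6.556 = 2.560 days

2.56 days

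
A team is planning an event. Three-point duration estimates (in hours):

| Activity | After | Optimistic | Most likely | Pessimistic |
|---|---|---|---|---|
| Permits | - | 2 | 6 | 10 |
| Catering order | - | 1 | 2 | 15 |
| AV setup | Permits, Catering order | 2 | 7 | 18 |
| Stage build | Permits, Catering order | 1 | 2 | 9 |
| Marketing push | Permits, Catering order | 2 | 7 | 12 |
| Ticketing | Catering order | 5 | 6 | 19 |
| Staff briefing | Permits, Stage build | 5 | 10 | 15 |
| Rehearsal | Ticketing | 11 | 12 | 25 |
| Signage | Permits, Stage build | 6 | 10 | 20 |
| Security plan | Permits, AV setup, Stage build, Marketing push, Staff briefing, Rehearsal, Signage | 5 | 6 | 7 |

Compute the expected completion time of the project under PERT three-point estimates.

te_Permits = (2 + 4·6 + 10)/6 = 36/6 = 6
te_Catering order = (1 + 4·2 + 15)/6 = 24/6 = 4
te_AV setup = (2 + 4·7 + 18)/6 = 48/6 = 8
te_Stage build = (1 + 4·2 + 9)/6 = 18/6 = 3
te_Marketing push = (2 + 4·7 + 12)/6 = 42/6 = 7
te_Ticketing = (5 + 4·6 + 19)/6 = 48/6 = 8
te_Staff briefing = (5 + 4·10 + 15)/6 = 60/6 = 10
te_Rehearsal = (11 + 4·12 + 25)/6 = 84/6 = 14
te_Signage = (6 + 4·10 + 20)/6 = 66/6 = 11
te_Security plan = (5 + 4·6 + 7)/6 = 36/6 = 6

Forward pass:
ES_Permits = 0; EF_Permits = 6
ES_Catering order = 0; EF_Catering order = 4
ES_AV setup = max(EF_Permits=6, EF_Catering order=4) = 6; EF_AV setup = 6+8 = 14
ES_Stage build = max(EF_Permits=6, EF_Catering order=4) = 6; EF_Stage build = 6+3 = 9
ES_Marketing push = max(EF_Permits=6, EF_Catering order=4) = 6; EF_Marketing push = 6+7 = 13
ES_Ticketing = 4; EF_Ticketing = 4+8 = 12
ES_Staff briefing = max(EF_Permits=6, EF_Stage build=9) = 9; EF_Staff briefing = 9+10 = 19
ES_Rehearsal = 12; EF_Rehearsal = 12+14 = 26
ES_Signage = max(EF_Permits=6, EF_Stage build=9) = 9; EF_Signage = 9+11 = 20
ES_Security plan = max(EF_Permits=6, EF_AV setup=14, EF_Stage build=9, EF_Marketing push=13, EF_Staff briefing=19, EF_Rehearsal=26, EF_Signage=20) = 26; EF_Security plan = 26+6 = 32
Expected project duration μ = 32 hours. Critical path: Catering order → Ticketing → Rehearsal → Security plan.

32 hours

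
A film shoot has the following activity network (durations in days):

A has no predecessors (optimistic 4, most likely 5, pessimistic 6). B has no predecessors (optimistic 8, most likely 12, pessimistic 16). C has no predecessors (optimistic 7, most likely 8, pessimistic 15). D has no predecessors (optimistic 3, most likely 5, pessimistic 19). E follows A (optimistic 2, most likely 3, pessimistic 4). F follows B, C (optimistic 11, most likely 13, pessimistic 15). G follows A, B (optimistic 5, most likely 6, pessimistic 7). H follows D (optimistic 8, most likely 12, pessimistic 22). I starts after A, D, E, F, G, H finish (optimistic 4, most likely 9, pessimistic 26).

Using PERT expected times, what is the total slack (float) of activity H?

te_A = (4 + 4·5 + 6)/6 = 30/6 = 5
te_B = (8 + 4·12 + 16)/6 = 72/6 = 12
te_C = (7 + 4·8 + 15)/6 = 54/6 = 9
te_D = (3 + 4·5 + 19)/6 = 42/6 = 7
te_E = (2 + 4·3 + 4)/6 = 18/6 = 3
te_F = (11 + 4·13 + 15)/6 = 78/6 = 13
te_G = (5 + 4·6 + 7)/6 = 36/6 = 6
te_H = (8 + 4·12 + 22)/6 = 78/6 = 13
te_I = (4 + 4·9 + 26)/6 = 66/6 = 11

Forward pass:
ES_A = 0; EF_A = 5
ES_B = 0; EF_B = 12
ES_C = 0; EF_C = 9
ES_D = 0; EF_D = 7
ES_E = 5; EF_E = 5+3 = 8
ES_F = max(EF_B=12, EF_C=9) = 12; EF_F = 12+13 = 25
ES_G = max(EF_A=5, EF_B=12) = 12; EF_G = 12+6 = 18
ES_H = 7; EF_H = 7+13 = 20
ES_I = max(EF_A=5, EF_D=7, EF_E=8, EF_F=25, EF_G=18, EF_H=20) = 25; EF_I = 25+11 = 36
Expected project duration μ = 36 days. Critical path: B → F → I.

Backward pass:
LF_I = 36; LS_I = 36−11 = 25
LF_H = LS_I = 25; LS_H = 25−13 = 12
LF_G = LS_I = 25; LS_G = 25−6 = 19
LF_F = LS_I = 25; LS_F = 25−13 = 12
LF_E = LS_I = 25; LS_E = 25−3 = 22
LF_D = min(LS_H=12, LS_I=25) = 12; LS_D = 12−7 = 5
LF_C = LS_F = 12; LS_C = 12−9 = 3
LF_B = min(LS_F=12, LS_G=19) = 12; LS_B = 12−12 = 0
LF_A = min(LS_E=22, LS_G=19, LS_I=25) = 19; LS_A = 19−5 = 14
Slack_H = LS_H − ES_H = 12 − 7 = 5

5 days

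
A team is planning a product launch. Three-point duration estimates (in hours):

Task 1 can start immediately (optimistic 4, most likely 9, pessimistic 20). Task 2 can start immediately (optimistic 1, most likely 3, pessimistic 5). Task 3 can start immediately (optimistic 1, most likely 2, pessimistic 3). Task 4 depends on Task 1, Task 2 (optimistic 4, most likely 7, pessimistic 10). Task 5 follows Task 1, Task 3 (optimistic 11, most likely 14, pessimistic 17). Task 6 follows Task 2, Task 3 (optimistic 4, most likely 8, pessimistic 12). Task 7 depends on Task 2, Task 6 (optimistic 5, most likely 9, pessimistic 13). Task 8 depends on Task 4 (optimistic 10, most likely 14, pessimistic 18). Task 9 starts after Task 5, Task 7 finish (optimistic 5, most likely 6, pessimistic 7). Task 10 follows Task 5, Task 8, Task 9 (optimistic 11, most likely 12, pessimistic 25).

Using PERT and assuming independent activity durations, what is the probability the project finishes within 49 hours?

te_Task 1 = (4 + 4·9 + 20)/6 = 60/6 = 10; σ²_Task 1 = ((20−4)/6)² = 7.111
te_Task 2 = (1 + 4·3 + 5)/6 = 18/6 = 3; σ²_Task 2 = ((5−1)/6)² = 0.444
te_Task 3 = (1 + 4·2 + 3)/6 = 12/6 = 2; σ²_Task 3 = ((3−1)/6)² = 0.111
te_Task 4 = (4 + 4·7 + 10)/6 = 42/6 = 7; σ²_Task 4 = ((10−4)/6)² = 1.000
te_Task 5 = (11 + 4·14 + 17)/6 = 84/6 = 14; σ²_Task 5 = ((17−11)/6)² = 1.000
te_Task 6 = (4 + 4·8 + 12)/6 = 48/6 = 8; σ²_Task 6 = ((12−4)/6)² = 1.778
te_Task 7 = (5 + 4·9 + 13)/6 = 54/6 = 9; σ²_Task 7 = ((13−5)/6)² = 1.778
te_Task 8 = (10 + 4·14 + 18)/6 = 84/6 = 14; σ²_Task 8 = ((18−10)/6)² = 1.778
te_Task 9 = (5 + 4·6 + 7)/6 = 36/6 = 6; σ²_Task 9 = ((7−5)/6)² = 0.111
te_Task 10 = (11 + 4·12 + 25)/6 = 84/6 = 14; σ²_Task 10 = ((25−11)/6)² = 5.444

Forward pass:
ES_Task 1 = 0; EF_Task 1 = 10
ES_Task 2 = 0; EF_Task 2 = 3
ES_Task 3 = 0; EF_Task 3 = 2
ES_Task 4 = max(EF_Task 1=10, EF_Task 2=3) = 10; EF_Task 4 = 10+7 = 17
ES_Task 5 = max(EF_Task 1=10, EF_Task 3=2) = 10; EF_Task 5 = 10+14 = 24
ES_Task 6 = max(EF_Task 2=3, EF_Task 3=2) = 3; EF_Task 6 = 3+8 = 11
ES_Task 7 = max(EF_Task 2=3, EF_Task 6=11) = 11; EF_Task 7 = 11+9 = 20
ES_Task 8 = 17; EF_Task 8 = 17+14 = 31
ES_Task 9 = max(EF_Task 5=24, EF_Task 7=20) = 24; EF_Task 9 = 24+6 = 30
ES_Task 10 = max(EF_Task 5=24, EF_Task 8=31, EF_Task 9=30) = 31; EF_Task 10 = 31+14 = 45
Expected project duration μ = 45 hours. Critical path: Task 1 → Task 4 → Task 8 → Task 10.

Variance along critical path = 7.111 + 1.000 + 1.778 + 5.444 = 15.333; σ = √15.333 = 3.916 hours.
Z = (49 − 45) / 3.916 = 1.022
P(T ≤ 49) = Φ(1.022) ≈ 0.846

0.846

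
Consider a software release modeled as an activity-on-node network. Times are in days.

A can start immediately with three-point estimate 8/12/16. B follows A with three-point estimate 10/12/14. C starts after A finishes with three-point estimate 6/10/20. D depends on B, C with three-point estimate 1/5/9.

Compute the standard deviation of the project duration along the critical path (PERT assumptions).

2.00 days

te_A = (8 + 4·12 + 16)/6 = 72/6 = 12; σ²_A = ((16−8)/6)² = 1.778
te_B = (10 + 4·12 + 14)/6 = 72/6 = 12; σ²_B = ((14−10)/6)² = 0.444
te_C = (6 + 4·10 + 20)/6 = 66/6 = 11; σ²_C = ((20−6)/6)² = 5.444
te_D = (1 + 4·5 + 9)/6 = 30/6 = 5; σ²_D = ((9−1)/6)² = 1.778

Forward pass:
ES_A = 0; EF_A = 12
ES_B = 12; EF_B = 12+12 = 24
ES_C = 12; EF_C = 12+11 = 23
ES_D = max(EF_B=24, EF_C=23) = 24; EF_D = 24+5 = 29
Expected project duration μ = 29 days. Critical path: A → B → D.

Variance along critical path = 1.778 + 0.444 + 1.778 = 4.000
σ = √4.000 = 2.000 days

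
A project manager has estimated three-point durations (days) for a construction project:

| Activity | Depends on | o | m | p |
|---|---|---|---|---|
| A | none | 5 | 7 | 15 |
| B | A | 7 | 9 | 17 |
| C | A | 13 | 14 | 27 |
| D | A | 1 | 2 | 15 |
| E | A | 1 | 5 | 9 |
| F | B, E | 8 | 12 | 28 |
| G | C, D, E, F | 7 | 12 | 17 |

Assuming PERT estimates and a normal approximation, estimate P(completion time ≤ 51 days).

te_A = (5 + 4·7 + 15)/6 = 48/6 = 8; σ²_A = ((15−5)/6)² = 2.778
te_B = (7 + 4·9 + 17)/6 = 60/6 = 10; σ²_B = ((17−7)/6)² = 2.778
te_C = (13 + 4·14 + 27)/6 = 96/6 = 16; σ²_C = ((27−13)/6)² = 5.444
te_D = (1 + 4·2 + 15)/6 = 24/6 = 4; σ²_D = ((15−1)/6)² = 5.444
te_E = (1 + 4·5 + 9)/6 = 30/6 = 5; σ²_E = ((9−1)/6)² = 1.778
te_F = (8 + 4·12 + 28)/6 = 84/6 = 14; σ²_F = ((28−8)/6)² = 11.111
te_G = (7 + 4·12 + 17)/6 = 72/6 = 12; σ²_G = ((17−7)/6)² = 2.778

Forward pass:
ES_A = 0; EF_A = 8
ES_B = 8; EF_B = 8+10 = 18
ES_C = 8; EF_C = 8+16 = 24
ES_D = 8; EF_D = 8+4 = 12
ES_E = 8; EF_E = 8+5 = 13
ES_F = max(EF_B=18, EF_E=13) = 18; EF_F = 18+14 = 32
ES_G = max(EF_C=24, EF_D=12, EF_E=13, EF_F=32) = 32; EF_G = 32+12 = 44
Expected project duration μ = 44 days. Critical path: A → B → F → G.

Variance along critical path = 2.778 + 2.778 + 11.111 + 2.778 = 19.444; σ = √19.444 = 4.410 days.
Z = (51 − 44) / 4.410 = 1.587
P(T ≤ 51) = Φ(1.587) ≈ 0.944

0.944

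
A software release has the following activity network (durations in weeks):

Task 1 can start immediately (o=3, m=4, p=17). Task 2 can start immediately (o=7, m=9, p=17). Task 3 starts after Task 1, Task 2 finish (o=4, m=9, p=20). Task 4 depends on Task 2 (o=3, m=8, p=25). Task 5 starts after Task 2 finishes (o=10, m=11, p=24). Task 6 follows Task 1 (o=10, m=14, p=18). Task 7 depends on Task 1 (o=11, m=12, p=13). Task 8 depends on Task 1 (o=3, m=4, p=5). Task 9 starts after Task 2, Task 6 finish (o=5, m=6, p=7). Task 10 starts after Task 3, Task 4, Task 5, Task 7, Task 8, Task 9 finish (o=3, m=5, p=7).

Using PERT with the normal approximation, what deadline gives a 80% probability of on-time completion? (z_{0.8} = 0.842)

33.3 weeks

te_Task 1 = (3 + 4·4 + 17)/6 = 36/6 = 6; σ²_Task 1 = ((17−3)/6)² = 5.444
te_Task 2 = (7 + 4·9 + 17)/6 = 60/6 = 10; σ²_Task 2 = ((17−7)/6)² = 2.778
te_Task 3 = (4 + 4·9 + 20)/6 = 60/6 = 10; σ²_Task 3 = ((20−4)/6)² = 7.111
te_Task 4 = (3 + 4·8 + 25)/6 = 60/6 = 10; σ²_Task 4 = ((25−3)/6)² = 13.444
te_Task 5 = (10 + 4·11 + 24)/6 = 78/6 = 13; σ²_Task 5 = ((24−10)/6)² = 5.444
te_Task 6 = (10 + 4·14 + 18)/6 = 84/6 = 14; σ²_Task 6 = ((18−10)/6)² = 1.778
te_Task 7 = (11 + 4·12 + 13)/6 = 72/6 = 12; σ²_Task 7 = ((13−11)/6)² = 0.111
te_Task 8 = (3 + 4·4 + 5)/6 = 24/6 = 4; σ²_Task 8 = ((5−3)/6)² = 0.111
te_Task 9 = (5 + 4·6 + 7)/6 = 36/6 = 6; σ²_Task 9 = ((7−5)/6)² = 0.111
te_Task 10 = (3 + 4·5 + 7)/6 = 30/6 = 5; σ²_Task 10 = ((7−3)/6)² = 0.444

Forward pass:
ES_Task 1 = 0; EF_Task 1 = 6
ES_Task 2 = 0; EF_Task 2 = 10
ES_Task 3 = max(EF_Task 1=6, EF_Task 2=10) = 10; EF_Task 3 = 10+10 = 20
ES_Task 4 = 10; EF_Task 4 = 10+10 = 20
ES_Task 5 = 10; EF_Task 5 = 10+13 = 23
ES_Task 6 = 6; EF_Task 6 = 6+14 = 20
ES_Task 7 = 6; EF_Task 7 = 6+12 = 18
ES_Task 8 = 6; EF_Task 8 = 6+4 = 10
ES_Task 9 = max(EF_Task 2=10, EF_Task 6=20) = 20; EF_Task 9 = 20+6 = 26
ES_Task 10 = max(EF_Task 3=20, EF_Task 4=20, EF_Task 5=23, EF_Task 7=18, EF_Task 8=10, EF_Task 9=26) = 26; EF_Task 10 = 26+5 = 31
Expected project duration μ = 31 weeks. Critical path: Task 1 → Task 6 → Task 9 → Task 10.

Variance along critical path = 5.444 + 1.778 + 0.111 + 0.444 = 7.778; σ = 2.789 weeks.
D = μ + z·σ = 31 + 0.842·2.789 = 33.3 weeks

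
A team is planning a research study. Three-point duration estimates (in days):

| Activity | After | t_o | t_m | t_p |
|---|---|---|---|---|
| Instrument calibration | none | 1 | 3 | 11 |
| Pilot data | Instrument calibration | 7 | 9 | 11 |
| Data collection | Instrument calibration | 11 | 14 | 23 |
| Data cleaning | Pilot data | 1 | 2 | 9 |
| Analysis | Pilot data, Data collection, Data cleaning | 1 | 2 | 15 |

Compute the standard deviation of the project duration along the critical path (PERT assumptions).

te_Instrument calibration = (1 + 4·3 + 11)/6 = 24/6 = 4; σ²_Instrument calibration = ((11−1)/6)² = 2.778
te_Pilot data = (7 + 4·9 + 11)/6 = 54/6 = 9; σ²_Pilot data = ((11−7)/6)² = 0.444
te_Data collection = (11 + 4·14 + 23)/6 = 90/6 = 15; σ²_Data collection = ((23−11)/6)² = 4.000
te_Data cleaning = (1 + 4·2 + 9)/6 = 18/6 = 3; σ²_Data cleaning = ((9−1)/6)² = 1.778
te_Analysis = (1 + 4·2 + 15)/6 = 24/6 = 4; σ²_Analysis = ((15−1)/6)² = 5.444

Forward pass:
ES_Instrument calibration = 0; EF_Instrument calibration = 4
ES_Pilot data = 4; EF_Pilot data = 4+9 = 13
ES_Data collection = 4; EF_Data collection = 4+15 = 19
ES_Data cleaning = 13; EF_Data cleaning = 13+3 = 16
ES_Analysis = max(EF_Pilot data=13, EF_Data collection=19, EF_Data cleaning=16) = 19; EF_Analysis = 19+4 = 23
Expected project duration μ = 23 days. Critical path: Instrument calibration → Data collection → Analysis.

Variance along critical path = 2.778 + 4.000 + 5.444 = 12.222
σ = √12.222 = 3.496 days

3.50 days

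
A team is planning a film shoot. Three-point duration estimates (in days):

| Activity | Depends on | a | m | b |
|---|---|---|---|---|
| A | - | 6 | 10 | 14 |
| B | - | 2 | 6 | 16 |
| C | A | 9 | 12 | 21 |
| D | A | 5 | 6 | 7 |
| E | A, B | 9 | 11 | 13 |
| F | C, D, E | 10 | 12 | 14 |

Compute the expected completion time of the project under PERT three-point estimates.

35 days

te_A = (6 + 4·10 + 14)/6 = 60/6 = 10
te_B = (2 + 4·6 + 16)/6 = 42/6 = 7
te_C = (9 + 4·12 + 21)/6 = 78/6 = 13
te_D = (5 + 4·6 + 7)/6 = 36/6 = 6
te_E = (9 + 4·11 + 13)/6 = 66/6 = 11
te_F = (10 + 4·12 + 14)/6 = 72/6 = 12

Forward pass:
ES_A = 0; EF_A = 10
ES_B = 0; EF_B = 7
ES_C = 10; EF_C = 10+13 = 23
ES_D = 10; EF_D = 10+6 = 16
ES_E = max(EF_A=10, EF_B=7) = 10; EF_E = 10+11 = 21
ES_F = max(EF_C=23, EF_D=16, EF_E=21) = 23; EF_F = 23+12 = 35
Expected project duration μ = 35 days. Critical path: A → C → F.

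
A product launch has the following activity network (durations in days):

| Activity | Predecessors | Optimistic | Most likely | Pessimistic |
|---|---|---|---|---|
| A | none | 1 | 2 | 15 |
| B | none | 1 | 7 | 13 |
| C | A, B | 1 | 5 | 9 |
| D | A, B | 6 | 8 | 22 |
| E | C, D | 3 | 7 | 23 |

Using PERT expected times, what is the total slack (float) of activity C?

te_A = (1 + 4·2 + 15)/6 = 24/6 = 4
te_B = (1 + 4·7 + 13)/6 = 42/6 = 7
te_C = (1 + 4·5 + 9)/6 = 30/6 = 5
te_D = (6 + 4·8 + 22)/6 = 60/6 = 10
te_E = (3 + 4·7 + 23)/6 = 54/6 = 9

Forward pass:
ES_A = 0; EF_A = 4
ES_B = 0; EF_B = 7
ES_C = max(EF_A=4, EF_B=7) = 7; EF_C = 7+5 = 12
ES_D = max(EF_A=4, EF_B=7) = 7; EF_D = 7+10 = 17
ES_E = max(EF_C=12, EF_D=17) = 17; EF_E = 17+9 = 26
Expected project duration μ = 26 days. Critical path: B → D → E.

Backward pass:
LF_E = 26; LS_E = 26−9 = 17
LF_D = LS_E = 17; LS_D = 17−10 = 7
LF_C = LS_E = 17; LS_C = 17−5 = 12
LF_B = min(LS_C=12, LS_D=7) = 7; LS_B = 7−7 = 0
LF_A = min(LS_C=12, LS_D=7) = 7; LS_A = 7−4 = 3
Slack_C = LS_C − ES_C = 12 − 7 = 5

5 days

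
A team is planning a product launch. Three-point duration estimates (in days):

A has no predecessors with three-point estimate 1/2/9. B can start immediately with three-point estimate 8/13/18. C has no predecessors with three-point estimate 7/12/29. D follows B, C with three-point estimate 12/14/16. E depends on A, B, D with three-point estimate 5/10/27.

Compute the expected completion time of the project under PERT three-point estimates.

te_A = (1 + 4·2 + 9)/6 = 18/6 = 3
te_B = (8 + 4·13 + 18)/6 = 78/6 = 13
te_C = (7 + 4·12 + 29)/6 = 84/6 = 14
te_D = (12 + 4·14 + 16)/6 = 84/6 = 14
te_E = (5 + 4·10 + 27)/6 = 72/6 = 12

Forward pass:
ES_A = 0; EF_A = 3
ES_B = 0; EF_B = 13
ES_C = 0; EF_C = 14
ES_D = max(EF_B=13, EF_C=14) = 14; EF_D = 14+14 = 28
ES_E = max(EF_A=3, EF_B=13, EF_D=28) = 28; EF_E = 28+12 = 40
Expected project duration μ = 40 days. Critical path: C → D → E.

40 days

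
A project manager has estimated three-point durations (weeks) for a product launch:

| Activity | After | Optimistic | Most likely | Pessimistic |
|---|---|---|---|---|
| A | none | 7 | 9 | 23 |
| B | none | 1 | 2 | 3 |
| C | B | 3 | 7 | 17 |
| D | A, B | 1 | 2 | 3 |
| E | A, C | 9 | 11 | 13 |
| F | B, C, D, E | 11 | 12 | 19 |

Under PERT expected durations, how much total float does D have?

te_A = (7 + 4·9 + 23)/6 = 66/6 = 11
te_B = (1 + 4·2 + 3)/6 = 12/6 = 2
te_C = (3 + 4·7 + 17)/6 = 48/6 = 8
te_D = (1 + 4·2 + 3)/6 = 12/6 = 2
te_E = (9 + 4·11 + 13)/6 = 66/6 = 11
te_F = (11 + 4·12 + 19)/6 = 78/6 = 13

Forward pass:
ES_A = 0; EF_A = 11
ES_B = 0; EF_B = 2
ES_C = 2; EF_C = 2+8 = 10
ES_D = max(EF_A=11, EF_B=2) = 11; EF_D = 11+2 = 13
ES_E = max(EF_A=11, EF_C=10) = 11; EF_E = 11+11 = 22
ES_F = max(EF_B=2, EF_C=10, EF_D=13, EF_E=22) = 22; EF_F = 22+13 = 35
Expected project duration μ = 35 weeks. Critical path: A → E → F.

Backward pass:
LF_F = 35; LS_F = 35−13 = 22
LF_E = LS_F = 22; LS_E = 22−11 = 11
LF_D = LS_F = 22; LS_D = 22−2 = 20
LF_C = min(LS_E=11, LS_F=22) = 11; LS_C = 11−8 = 3
LF_B = min(LS_C=3, LS_D=20, LS_F=22) = 3; LS_B = 3−2 = 1
LF_A = min(LS_D=20, LS_E=11) = 11; LS_A = 11−11 = 0
Slack_D = LS_D − ES_D = 20 − 11 = 9

9 weeks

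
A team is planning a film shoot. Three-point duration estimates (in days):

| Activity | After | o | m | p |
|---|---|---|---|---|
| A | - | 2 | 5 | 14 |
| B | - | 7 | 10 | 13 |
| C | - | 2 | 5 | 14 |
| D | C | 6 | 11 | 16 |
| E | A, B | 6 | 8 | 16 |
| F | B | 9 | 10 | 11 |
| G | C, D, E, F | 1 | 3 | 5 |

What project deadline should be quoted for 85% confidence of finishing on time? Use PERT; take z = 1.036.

24.3 days

te_A = (2 + 4·5 + 14)/6 = 36/6 = 6; σ²_A = ((14−2)/6)² = 4.000
te_B = (7 + 4·10 + 13)/6 = 60/6 = 10; σ²_B = ((13−7)/6)² = 1.000
te_C = (2 + 4·5 + 14)/6 = 36/6 = 6; σ²_C = ((14−2)/6)² = 4.000
te_D = (6 + 4·11 + 16)/6 = 66/6 = 11; σ²_D = ((16−6)/6)² = 2.778
te_E = (6 + 4·8 + 16)/6 = 54/6 = 9; σ²_E = ((16−6)/6)² = 2.778
te_F = (9 + 4·10 + 11)/6 = 60/6 = 10; σ²_F = ((11−9)/6)² = 0.111
te_G = (1 + 4·3 + 5)/6 = 18/6 = 3; σ²_G = ((5−1)/6)² = 0.444

Forward pass:
ES_A = 0; EF_A = 6
ES_B = 0; EF_B = 10
ES_C = 0; EF_C = 6
ES_D = 6; EF_D = 6+11 = 17
ES_E = max(EF_A=6, EF_B=10) = 10; EF_E = 10+9 = 19
ES_F = 10; EF_F = 10+10 = 20
ES_G = max(EF_C=6, EF_D=17, EF_E=19, EF_F=20) = 20; EF_G = 20+3 = 23
Expected project duration μ = 23 days. Critical path: B → F → G.

Variance along critical path = 1.000 + 0.111 + 0.444 = 1.556; σ = 1.247 days.
D = μ + z·σ = 23 + 1.036·1.247 = 24.3 days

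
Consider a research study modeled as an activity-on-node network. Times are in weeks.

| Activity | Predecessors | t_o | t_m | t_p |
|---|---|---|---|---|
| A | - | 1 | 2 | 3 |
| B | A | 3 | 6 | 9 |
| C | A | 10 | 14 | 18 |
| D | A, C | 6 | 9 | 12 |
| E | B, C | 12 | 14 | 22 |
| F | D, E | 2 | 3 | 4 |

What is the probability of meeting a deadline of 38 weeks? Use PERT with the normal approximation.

te_A = (1 + 4·2 + 3)/6 = 12/6 = 2; σ²_A = ((3−1)/6)² = 0.111
te_B = (3 + 4·6 + 9)/6 = 36/6 = 6; σ²_B = ((9−3)/6)² = 1.000
te_C = (10 + 4·14 + 18)/6 = 84/6 = 14; σ²_C = ((18−10)/6)² = 1.778
te_D = (6 + 4·9 + 12)/6 = 54/6 = 9; σ²_D = ((12−6)/6)² = 1.000
te_E = (12 + 4·14 + 22)/6 = 90/6 = 15; σ²_E = ((22−12)/6)² = 2.778
te_F = (2 + 4·3 + 4)/6 = 18/6 = 3; σ²_F = ((4−2)/6)² = 0.111

Forward pass:
ES_A = 0; EF_A = 2
ES_B = 2; EF_B = 2+6 = 8
ES_C = 2; EF_C = 2+14 = 16
ES_D = max(EF_A=2, EF_C=16) = 16; EF_D = 16+9 = 25
ES_E = max(EF_B=8, EF_C=16) = 16; EF_E = 16+15 = 31
ES_F = max(EF_D=25, EF_E=31) = 31; EF_F = 31+3 = 34
Expected project duration μ = 34 weeks. Critical path: A → C → E → F.

Variance along critical path = 0.111 + 1.778 + 2.778 + 0.111 = 4.778; σ = √4.778 = 2.186 weeks.
Z = (38 − 34) / 2.186 = 1.830
P(T ≤ 38) = Φ(1.830) ≈ 0.966

0.966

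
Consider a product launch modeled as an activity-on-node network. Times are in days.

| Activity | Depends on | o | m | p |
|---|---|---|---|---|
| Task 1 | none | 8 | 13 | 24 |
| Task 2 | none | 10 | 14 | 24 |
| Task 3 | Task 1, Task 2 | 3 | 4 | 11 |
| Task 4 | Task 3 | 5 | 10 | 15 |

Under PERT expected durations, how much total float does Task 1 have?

1 days

te_Task 1 = (8 + 4·13 + 24)/6 = 84/6 = 14
te_Task 2 = (10 + 4·14 + 24)/6 = 90/6 = 15
te_Task 3 = (3 + 4·4 + 11)/6 = 30/6 = 5
te_Task 4 = (5 + 4·10 + 15)/6 = 60/6 = 10

Forward pass:
ES_Task 1 = 0; EF_Task 1 = 14
ES_Task 2 = 0; EF_Task 2 = 15
ES_Task 3 = max(EF_Task 1=14, EF_Task 2=15) = 15; EF_Task 3 = 15+5 = 20
ES_Task 4 = 20; EF_Task 4 = 20+10 = 30
Expected project duration μ = 30 days. Critical path: Task 2 → Task 3 → Task 4.

Backward pass:
LF_Task 4 = 30; LS_Task 4 = 30−10 = 20
LF_Task 3 = LS_Task 4 = 20; LS_Task 3 = 20−5 = 15
LF_Task 2 = LS_Task 3 = 15; LS_Task 2 = 15−15 = 0
LF_Task 1 = LS_Task 3 = 15; LS_Task 1 = 15−14 = 1
Slack_Task 1 = LS_Task 1 − ES_Task 1 = 1 − 0 = 1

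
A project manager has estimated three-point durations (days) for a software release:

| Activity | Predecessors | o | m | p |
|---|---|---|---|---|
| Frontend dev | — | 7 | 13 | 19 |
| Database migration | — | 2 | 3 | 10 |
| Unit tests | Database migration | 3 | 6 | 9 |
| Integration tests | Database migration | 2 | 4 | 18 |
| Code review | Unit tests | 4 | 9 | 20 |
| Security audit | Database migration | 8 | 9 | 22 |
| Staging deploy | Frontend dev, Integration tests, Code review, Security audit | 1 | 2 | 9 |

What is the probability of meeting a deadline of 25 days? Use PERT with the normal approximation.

0.721

te_Frontend dev = (7 + 4·13 + 19)/6 = 78/6 = 13; σ²_Frontend dev = ((19−7)/6)² = 4.000
te_Database migration = (2 + 4·3 + 10)/6 = 24/6 = 4; σ²_Database migration = ((10−2)/6)² = 1.778
te_Unit tests = (3 + 4·6 + 9)/6 = 36/6 = 6; σ²_Unit tests = ((9−3)/6)² = 1.000
te_Integration tests = (2 + 4·4 + 18)/6 = 36/6 = 6; σ²_Integration tests = ((18−2)/6)² = 7.111
te_Code review = (4 + 4·9 + 20)/6 = 60/6 = 10; σ²_Code review = ((20−4)/6)² = 7.111
te_Security audit = (8 + 4·9 + 22)/6 = 66/6 = 11; σ²_Security audit = ((22−8)/6)² = 5.444
te_Staging deploy = (1 + 4·2 + 9)/6 = 18/6 = 3; σ²_Staging deploy = ((9−1)/6)² = 1.778

Forward pass:
ES_Frontend dev = 0; EF_Frontend dev = 13
ES_Database migration = 0; EF_Database migration = 4
ES_Unit tests = 4; EF_Unit tests = 4+6 = 10
ES_Integration tests = 4; EF_Integration tests = 4+6 = 10
ES_Code review = 10; EF_Code review = 10+10 = 20
ES_Security audit = 4; EF_Security audit = 4+11 = 15
ES_Staging deploy = max(EF_Frontend dev=13, EF_Integration tests=10, EF_Code review=20, EF_Security audit=15) = 20; EF_Staging deploy = 20+3 = 23
Expected project duration μ = 23 days. Critical path: Database migration → Unit tests → Code review → Staging deploy.

Variance along critical path = 1.778 + 1.000 + 7.111 + 1.778 = 11.667; σ = √11.667 = 3.416 days.
Z = (25 − 23) / 3.416 = 0.586
P(T ≤ 25) = Φ(0.586) ≈ 0.721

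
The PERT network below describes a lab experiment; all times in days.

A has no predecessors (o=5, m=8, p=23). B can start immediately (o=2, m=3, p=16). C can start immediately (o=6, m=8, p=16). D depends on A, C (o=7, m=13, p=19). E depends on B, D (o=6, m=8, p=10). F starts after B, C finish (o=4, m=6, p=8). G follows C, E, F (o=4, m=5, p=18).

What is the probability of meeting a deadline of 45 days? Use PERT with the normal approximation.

0.946

te_A = (5 + 4·8 + 23)/6 = 60/6 = 10; σ²_A = ((23−5)/6)² = 9.000
te_B = (2 + 4·3 + 16)/6 = 30/6 = 5; σ²_B = ((16−2)/6)² = 5.444
te_C = (6 + 4·8 + 16)/6 = 54/6 = 9; σ²_C = ((16−6)/6)² = 2.778
te_D = (7 + 4·13 + 19)/6 = 78/6 = 13; σ²_D = ((19−7)/6)² = 4.000
te_E = (6 + 4·8 + 10)/6 = 48/6 = 8; σ²_E = ((10−6)/6)² = 0.444
te_F = (4 + 4·6 + 8)/6 = 36/6 = 6; σ²_F = ((8−4)/6)² = 0.444
te_G = (4 + 4·5 + 18)/6 = 42/6 = 7; σ²_G = ((18−4)/6)² = 5.444

Forward pass:
ES_A = 0; EF_A = 10
ES_B = 0; EF_B = 5
ES_C = 0; EF_C = 9
ES_D = max(EF_A=10, EF_C=9) = 10; EF_D = 10+13 = 23
ES_E = max(EF_B=5, EF_D=23) = 23; EF_E = 23+8 = 31
ES_F = max(EF_B=5, EF_C=9) = 9; EF_F = 9+6 = 15
ES_G = max(EF_C=9, EF_E=31, EF_F=15) = 31; EF_G = 31+7 = 38
Expected project duration μ = 38 days. Critical path: A → D → E → G.

Variance along critical path = 9.000 + 4.000 + 0.444 + 5.444 = 18.889; σ = √18.889 = 4.346 days.
Z = (45 − 38) / 4.346 = 1.611
P(T ≤ 45) = Φ(1.611) ≈ 0.946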